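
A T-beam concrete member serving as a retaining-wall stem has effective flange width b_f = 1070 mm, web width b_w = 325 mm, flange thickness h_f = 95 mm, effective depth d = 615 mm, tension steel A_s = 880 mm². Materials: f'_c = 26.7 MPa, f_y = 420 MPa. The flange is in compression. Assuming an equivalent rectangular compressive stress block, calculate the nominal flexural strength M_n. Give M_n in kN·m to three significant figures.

Tension: T = A_s f_y = 880 × 420 = 369600 N.
Try a within the flange: a = T/(0.85 f'_c b_f) = 369600/(0.85 × 26.7 × 1070) = 15.22 mm.
Since a = 15.22 ≤ h_f = 95 mm, the stress block lies entirely in the flange; analyse as a rectangular beam of width b_f.
M_n = T(d − a/2) = 369600 × (615 − 7.61) = 224.49 × 10⁶ N·mm.
M_n = 224.49 kN·m.

M_n ≈ 224 kN·m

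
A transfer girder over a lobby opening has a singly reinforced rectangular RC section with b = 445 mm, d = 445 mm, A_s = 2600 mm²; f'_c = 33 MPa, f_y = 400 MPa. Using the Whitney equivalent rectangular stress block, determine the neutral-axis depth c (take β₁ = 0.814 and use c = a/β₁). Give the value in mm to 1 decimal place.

c ≈ 102.4 mm

T = A_s f_y = 2600 × 400 = 1040000 N = 1040 kN.
Setting C = 0.85 f'_c a b equal to T: a = 1040000/(0.85 × 33 × 445) = 83.318 mm.
With β₁ = 0.814, c = a/β₁ = 83.318/0.814 = 102.4 mm.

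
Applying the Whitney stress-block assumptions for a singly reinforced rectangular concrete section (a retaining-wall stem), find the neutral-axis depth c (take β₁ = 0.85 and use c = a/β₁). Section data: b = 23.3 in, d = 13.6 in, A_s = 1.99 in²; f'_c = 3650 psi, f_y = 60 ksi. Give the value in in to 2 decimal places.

T = A_s f_y = 1.99 × 60 = 119.4 kips.
a = T/(0.85 f'_c b) = 119.4/(0.85 × 3.65 × 23.3) = 1.6517 in.
With β₁ = 0.85, c = a/β₁ = 1.6517/0.85 = 1.94 in.

c ≈ 1.94 in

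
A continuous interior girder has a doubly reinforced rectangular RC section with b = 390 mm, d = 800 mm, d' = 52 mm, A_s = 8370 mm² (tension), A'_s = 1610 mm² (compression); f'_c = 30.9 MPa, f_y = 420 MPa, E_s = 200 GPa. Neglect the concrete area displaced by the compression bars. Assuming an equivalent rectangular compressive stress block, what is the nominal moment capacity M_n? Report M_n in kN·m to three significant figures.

Assume both tension and compression steel yield.
Net tension couple steel: A_s − A'_s = 6760 mm².
a = (A_s − A'_s) f_y / (0.85 f'_c b) = 2839200/(0.85 × 30.9 × 390) = 277.17 mm.
c = a/β₁ = 277.17/0.829 = 334.34 mm; ε'_s = 0.003(c − d')/c = 0.0025 ≥ f_y/E_s = 0.0021, so compression steel does yield.
M_n = (A_s − A'_s) f_y (d − a/2) + A'_s f_y (d − d') = [2839200 × (800 − 138.585) + 676200 × (800 − 52)] × 10⁻⁶ = 1877.89 + 505.80 = 2383.69 kN·m.

M_n ≈ 2380 kN·m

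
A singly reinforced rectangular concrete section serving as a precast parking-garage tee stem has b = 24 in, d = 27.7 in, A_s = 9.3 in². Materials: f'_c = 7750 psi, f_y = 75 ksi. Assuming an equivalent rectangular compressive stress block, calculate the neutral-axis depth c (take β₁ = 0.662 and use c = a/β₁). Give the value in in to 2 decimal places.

T = A_s f_y = 9.3 × 75 = 697.5 kips.
a = T/(0.85 f'_c b) = 697.5/(0.85 × 7.75 × 24) = 4.4118 in.
With β₁ = 0.662, c = a/β₁ = 4.4118/0.662 = 6.66 in.

c ≈ 6.66 in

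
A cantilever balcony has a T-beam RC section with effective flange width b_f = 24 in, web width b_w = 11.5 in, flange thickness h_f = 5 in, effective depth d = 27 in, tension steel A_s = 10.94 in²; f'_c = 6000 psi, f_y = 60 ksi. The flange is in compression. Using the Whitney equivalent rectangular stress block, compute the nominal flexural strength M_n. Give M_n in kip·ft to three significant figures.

M_n ≈ 1330 kip·ft

Tension: T = A_s f_y = 10.94 × 60 = 656.4 kips.
Try a within the flange: a = T/(0.85 f'_c b_f) = 656.4/(0.85 × 6 × 24) = 5.363 in.
a = 5.363 > h_f = 5 in: the block extends into the web. Split into flange-overhang and web parts.
C_f = 0.85 f'_c (b_f − b_w) h_f = 0.85 × 6 × (24 − 11.5) × 5 = 318.8 kips.
Remaining web compression depth: a_w = (T − C_f)/(0.85 f'_c b_w) = (656.4 − 318.8)/(0.85 × 6 × 11.5) = 5.756 in.
M_n = C_f(d − h_f/2) + (T − C_f)(d − a_w/2) = 318.8 × (27 − 2.5) + 337.6 × (27 − 2.878) = 7810.6 + 8143.6 = 15954.2 kip·in.
M_n = 15954.2/12 = 1329.52 kip·ft.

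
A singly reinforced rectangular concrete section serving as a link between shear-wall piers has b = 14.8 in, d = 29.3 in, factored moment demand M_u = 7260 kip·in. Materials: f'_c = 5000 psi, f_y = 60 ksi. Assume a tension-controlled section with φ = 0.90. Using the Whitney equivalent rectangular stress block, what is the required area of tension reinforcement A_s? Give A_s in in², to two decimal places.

A_s ≈ 4.99 in²

M_n = M_u/φ = 7260/0.90 = 8066.67 kip·in.
From M_n = 0.85 f'_c a b (d − a/2):
a = d − √(d² − 2M_n/(0.85 f'_c b)) = 29.3 − √(29.3² − 2 × 8066.67/(0.85 × 5 × 14.8)) = 4.764 in.
A_s = 0.85 f'_c a b / f_y = 0.85 × 5 × 4.764 × 14.8 / 60 = 4.994 in².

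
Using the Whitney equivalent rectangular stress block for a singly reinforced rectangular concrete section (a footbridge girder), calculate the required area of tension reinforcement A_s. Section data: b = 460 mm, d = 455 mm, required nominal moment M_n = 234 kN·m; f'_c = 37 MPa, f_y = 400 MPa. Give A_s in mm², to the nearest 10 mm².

A_s ≈ 1340 mm²

With M_n = 0.85 f'_c a b (d − a/2), solve the quadratic for a:
a = d − √(d² − 2M_n/(0.85 f'_c b)) = 455 − √(455² − 2 × 234×10⁶/(0.85 × 37 × 460)) = 37.06 mm.
A_s = 0.85 f'_c a b / f_y = 0.85 × 37 × 37.06 × 460 / 400 = 1340.4 mm².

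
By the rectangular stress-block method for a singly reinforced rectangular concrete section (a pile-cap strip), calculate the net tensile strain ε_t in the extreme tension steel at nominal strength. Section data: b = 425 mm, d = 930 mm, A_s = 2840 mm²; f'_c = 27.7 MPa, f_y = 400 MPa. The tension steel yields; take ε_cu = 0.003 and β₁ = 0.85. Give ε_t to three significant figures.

a = A_s f_y/(0.85 f'_c b) = 113.52 mm.
β₁ = 0.85, so c = a/β₁ = 113.52/0.85 = 133.55 mm.
From the linear strain diagram with ε_cu = 0.003: ε_t = 0.003 (d − c)/c = 0.003 × (930 − 133.55)/133.55 = 0.0179.
Since ε_t ≥ 0.005, the section is tension-controlled.

ε_t ≈ 0.0179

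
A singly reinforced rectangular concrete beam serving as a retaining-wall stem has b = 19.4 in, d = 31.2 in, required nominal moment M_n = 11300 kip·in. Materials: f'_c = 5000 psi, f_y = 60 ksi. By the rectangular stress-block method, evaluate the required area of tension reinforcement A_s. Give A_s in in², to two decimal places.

A_s ≈ 6.53 in²

From M_n = 0.85 f'_c a b (d − a/2):
a = d − √(d² − 2M_n/(0.85 f'_c b)) = 31.2 − √(31.2² − 2 × 11300/(0.85 × 5 × 19.4)) = 4.755 in.
A_s = 0.85 f'_c a b / f_y = 0.85 × 5 × 4.755 × 19.4 / 60 = 6.534 in².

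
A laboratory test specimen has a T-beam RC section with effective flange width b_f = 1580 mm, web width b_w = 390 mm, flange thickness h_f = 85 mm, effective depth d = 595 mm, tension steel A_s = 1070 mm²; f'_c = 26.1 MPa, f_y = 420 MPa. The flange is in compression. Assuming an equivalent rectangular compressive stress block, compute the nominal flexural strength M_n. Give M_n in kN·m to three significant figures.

M_n ≈ 265 kN·m

Tension: T = A_s f_y = 1070 × 420 = 449400 N.
Try a within the flange: a = T/(0.85 f'_c b_f) = 449400/(0.85 × 26.1 × 1580) = 12.82 mm.
Since a = 12.82 ≤ h_f = 85 mm, the stress block lies entirely in the flange; analyse as a rectangular beam of width b_f.
M_n = T(d − a/2) = 449400 × (595 − 6.41) = 264.51 × 10⁶ N·mm.
M_n = 264.51 kN·m.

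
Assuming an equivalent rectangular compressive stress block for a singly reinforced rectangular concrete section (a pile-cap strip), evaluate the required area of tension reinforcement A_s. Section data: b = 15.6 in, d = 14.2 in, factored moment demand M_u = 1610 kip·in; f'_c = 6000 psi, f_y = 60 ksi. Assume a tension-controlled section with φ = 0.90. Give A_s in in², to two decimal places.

M_n = M_u/φ = 1610/0.90 = 1788.89 kip·in.
From M_n = 0.85 f'_c a b (d − a/2):
a = d − √(d² − 2M_n/(0.85 f'_c b)) = 14.2 − √(14.2² − 2 × 1788.89/(0.85 × 6 × 15.6)) = 1.683 in.
A_s = 0.85 f'_c a b / f_y = 0.85 × 6 × 1.683 × 15.6 / 60 = 2.232 in².

A_s ≈ 2.23 in²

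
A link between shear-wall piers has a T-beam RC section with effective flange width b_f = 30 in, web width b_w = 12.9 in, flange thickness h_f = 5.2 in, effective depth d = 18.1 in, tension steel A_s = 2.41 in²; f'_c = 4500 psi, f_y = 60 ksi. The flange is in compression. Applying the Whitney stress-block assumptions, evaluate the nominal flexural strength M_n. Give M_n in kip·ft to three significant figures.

Tension: T = A_s f_y = 2.41 × 60 = 144.6 kips.
Try a within the flange: a = T/(0.85 f'_c b_f) = 144.6/(0.85 × 4.5 × 30) = 1.260 in.
Since a = 1.260 ≤ h_f = 5.2 in, the stress block lies entirely in the flange; analyse as a rectangular beam of width b_f.
M_n = T(d − a/2) = 144.6 × (18.1 − 0.63) = 2526.2 kip·in.
M_n = 2526.2/12 = 210.52 kip·ft.

M_n ≈ 211 kip·ft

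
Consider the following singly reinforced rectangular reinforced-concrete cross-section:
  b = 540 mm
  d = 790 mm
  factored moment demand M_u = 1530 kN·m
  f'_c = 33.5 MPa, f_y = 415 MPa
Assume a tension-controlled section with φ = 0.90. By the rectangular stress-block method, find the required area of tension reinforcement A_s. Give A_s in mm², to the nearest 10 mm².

A_s ≈ 5750 mm²

M_n = M_u/φ = 1530/0.90 = 1700 kN·m.
With M_n = 0.85 f'_c a b (d − a/2), solve the quadratic for a:
a = d − √(d² − 2M_n/(0.85 f'_c b)) = 790 − √(790² − 2 × 1700×10⁶/(0.85 × 33.5 × 540)) = 155.19 mm.
A_s = 0.85 f'_c a b / f_y = 0.85 × 33.5 × 155.19 × 540 / 415 = 5750.1 mm².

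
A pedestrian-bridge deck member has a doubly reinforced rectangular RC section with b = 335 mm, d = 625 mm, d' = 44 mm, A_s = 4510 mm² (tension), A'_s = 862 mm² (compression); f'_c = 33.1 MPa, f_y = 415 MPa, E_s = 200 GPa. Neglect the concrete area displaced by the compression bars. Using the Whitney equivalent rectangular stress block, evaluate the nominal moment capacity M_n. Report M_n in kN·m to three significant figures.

Assume both tension and compression steel yield.
Net tension couple steel: A_s − A'_s = 3648 mm².
a = (A_s − A'_s) f_y / (0.85 f'_c b) = 1513920/(0.85 × 33.1 × 335) = 160.62 mm.
c = a/β₁ = 160.62/0.814 = 197.32 mm; ε'_s = 0.003(c − d')/c = 0.0023 ≥ f_y/E_s = 0.0021, so compression steel does yield.
M_n = (A_s − A'_s) f_y (d − a/2) + A'_s f_y (d − d') = [1513920 × (625 − 80.31) + 357730 × (625 − 44)] × 10⁻⁶ = 824.62 + 207.84 = 1032.46 kN·m.

M_n ≈ 1030 kN·m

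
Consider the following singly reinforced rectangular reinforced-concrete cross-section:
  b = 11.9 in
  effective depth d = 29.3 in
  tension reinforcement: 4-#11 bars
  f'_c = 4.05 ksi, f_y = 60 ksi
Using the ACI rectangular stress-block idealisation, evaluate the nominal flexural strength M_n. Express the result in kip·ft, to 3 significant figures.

A_s = 4 × 1.56 = 6.24 in².
T = A_s f_y = 6.24 × 60 = 374.4 kips.
a = T/(0.85 f'_c b) = 374.4/(0.85 × 4.05 × 11.9) = 9.139 in.
M_n = T(d − a/2) = 374.4 × (29.3 − 4.5695) = 9259.1 kip·in = 9259.1/12 = 771.59 kip·ft.

M_n ≈ 772 kip·ft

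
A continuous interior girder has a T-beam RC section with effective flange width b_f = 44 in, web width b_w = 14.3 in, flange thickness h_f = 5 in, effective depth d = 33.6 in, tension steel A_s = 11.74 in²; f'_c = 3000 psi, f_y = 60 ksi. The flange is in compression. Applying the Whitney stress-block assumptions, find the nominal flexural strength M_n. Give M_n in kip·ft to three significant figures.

Tension: T = A_s f_y = 11.74 × 60 = 704.4 kips.
Try a within the flange: a = T/(0.85 f'_c b_f) = 704.4/(0.85 × 3 × 44) = 6.278 in.
a = 6.278 > h_f = 5 in: the block extends into the web. Split into flange-overhang and web parts.
C_f = 0.85 f'_c (b_f − b_w) h_f = 0.85 × 3 × (44 − 14.3) × 5 = 378.7 kips.
Remaining web compression depth: a_w = (T − C_f)/(0.85 f'_c b_w) = (704.4 − 378.7)/(0.85 × 3 × 14.3) = 8.932 in.
M_n = C_f(d − h_f/2) + (T − C_f)(d − a_w/2) = 378.7 × (33.6 − 2.5) + 325.7 × (33.6 − 4.466) = 11777.6 + 9488.9 = 21266.5 kip·in.
M_n = 21266.5/12 = 1772.21 kip·ft.

M_n ≈ 1770 kip·ft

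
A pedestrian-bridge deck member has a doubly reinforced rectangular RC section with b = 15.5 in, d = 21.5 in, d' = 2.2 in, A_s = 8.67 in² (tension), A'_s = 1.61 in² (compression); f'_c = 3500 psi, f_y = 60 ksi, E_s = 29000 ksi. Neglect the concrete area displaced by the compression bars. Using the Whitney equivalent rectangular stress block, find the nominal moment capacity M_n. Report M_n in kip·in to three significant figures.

Assume both steels yield.
a = (A_s − A'_s) f_y/(0.85 f'_c b) = (8.67 − 1.61) × 60/(0.85 × 3.5 × 15.5) = 9.186 in.
c = a/β₁ = 9.186/0.85 = 10.807 in; ε'_s = 0.003(c − d')/c = 0.0024 ≥ ε_y = 0.0021, so the compression steel yields.
M_n = (A_s − A'_s) f_y (d − a/2) + A'_s f_y (d − d') = 423.6 × (21.5 − 4.593) + 96.6 × (21.5 − 2.2) = 7161.8 + 1864.4 = 9026.2 kip·in.

M_n ≈ 9030 kip·in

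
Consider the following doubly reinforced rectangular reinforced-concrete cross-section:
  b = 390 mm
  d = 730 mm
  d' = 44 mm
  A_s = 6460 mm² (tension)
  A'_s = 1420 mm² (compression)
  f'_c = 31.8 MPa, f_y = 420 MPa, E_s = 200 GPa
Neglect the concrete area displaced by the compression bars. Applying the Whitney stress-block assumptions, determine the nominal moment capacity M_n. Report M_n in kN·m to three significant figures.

M_n ≈ 1740 kN·m

Assume both tension and compression steel yield.
Net tension couple steel: A_s − A'_s = 5040 mm².
a = (A_s − A'_s) f_y / (0.85 f'_c b) = 2116800/(0.85 × 31.8 × 390) = 200.80 mm.
c = a/β₁ = 200.80/0.823 = 243.99 mm; ε'_s = 0.003(c − d')/c = 0.0025 ≥ f_y/E_s = 0.0021, so compression steel does yield.
M_n = (A_s − A'_s) f_y (d − a/2) + A'_s f_y (d − d') = [2116800 × (730 − 100.4) + 596400 × (730 − 44)] × 10⁻⁶ = 1332.74 + 409.13 = 1741.87 kN·m.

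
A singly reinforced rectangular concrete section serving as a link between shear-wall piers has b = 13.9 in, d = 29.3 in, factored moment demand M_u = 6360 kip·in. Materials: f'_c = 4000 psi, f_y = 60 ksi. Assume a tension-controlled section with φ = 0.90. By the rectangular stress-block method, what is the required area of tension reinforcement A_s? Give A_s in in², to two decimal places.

M_n = M_u/φ = 6360/0.90 = 7066.67 kip·in.
From M_n = 0.85 f'_c a b (d − a/2):
a = d − √(d² − 2M_n/(0.85 f'_c b)) = 29.3 − √(29.3² − 2 × 7066.67/(0.85 × 4 × 13.9)) = 5.648 in.
A_s = 0.85 f'_c a b / f_y = 0.85 × 4 × 5.648 × 13.9 / 60 = 4.449 in².

A_s ≈ 4.45 in²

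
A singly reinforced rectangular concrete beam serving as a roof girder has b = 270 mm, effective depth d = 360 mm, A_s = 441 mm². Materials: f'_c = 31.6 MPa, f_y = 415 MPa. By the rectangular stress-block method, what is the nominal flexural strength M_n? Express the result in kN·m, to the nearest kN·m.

T = A_s f_y = 441 × 415 = 183015 N = 183.015 kN.
From C = T: a = T/(0.85 f'_c b) = 183015/(0.85 × 31.6 × 270) = 25.24 mm.
M_n = T(d − a/2) = 183.015 kN × (360 − 12.62) mm = 63.58 kN·m.

M_n ≈ 64 kN·m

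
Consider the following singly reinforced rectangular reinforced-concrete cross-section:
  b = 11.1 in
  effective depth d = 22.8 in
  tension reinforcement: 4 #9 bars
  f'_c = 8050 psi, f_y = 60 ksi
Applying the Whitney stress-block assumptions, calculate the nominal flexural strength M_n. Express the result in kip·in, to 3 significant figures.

A_s = 4 × 1 = 4 in².
T = A_s f_y = 4 × 60 = 240 kips.
a = T/(0.85 f'_c b) = 240/(0.85 × 8.05 × 11.1) = 3.160 in.
M_n = T(d − a/2) = 240 × (22.8 − 1.58) = 5092.8 kip·in.

M_n ≈ 5090 kip·in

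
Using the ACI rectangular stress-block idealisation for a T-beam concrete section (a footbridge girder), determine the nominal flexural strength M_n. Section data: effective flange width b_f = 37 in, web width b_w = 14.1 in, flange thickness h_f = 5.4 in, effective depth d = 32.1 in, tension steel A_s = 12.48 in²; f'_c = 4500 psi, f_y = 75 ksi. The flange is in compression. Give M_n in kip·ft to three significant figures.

Tension: T = A_s f_y = 12.48 × 75 = 936 kips.
Try a within the flange: a = T/(0.85 f'_c b_f) = 936/(0.85 × 4.5 × 37) = 6.614 in.
a = 6.614 > h_f = 5.4 in: the block extends into the web. Split into flange-overhang and web parts.
C_f = 0.85 f'_c (b_f − b_w) h_f = 0.85 × 4.5 × (37 − 14.1) × 5.4 = 473.0 kips.
Remaining web compression depth: a_w = (T − C_f)/(0.85 f'_c b_w) = (936 − 473.0)/(0.85 × 4.5 × 14.1) = 8.585 in.
M_n = C_f(d − h_f/2) + (T − C_f)(d − a_w/2) = 473.0 × (32.1 − 2.7) + 463 × (32.1 − 4.2925) = 13906.2 + 12874.9 = 26781.1 kip·in.
M_n = 26781.1/12 = 2231.76 kip·ft.

M_n ≈ 2230 kip·ft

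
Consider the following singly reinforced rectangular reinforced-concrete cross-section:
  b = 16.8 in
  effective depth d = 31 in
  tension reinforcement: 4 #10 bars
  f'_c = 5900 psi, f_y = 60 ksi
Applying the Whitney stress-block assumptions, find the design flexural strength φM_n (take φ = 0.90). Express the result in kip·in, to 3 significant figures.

A_s = 4 × 1.27 = 5.08 in².
T = A_s f_y = 5.08 × 60 = 304.8 kips.
a = T/(0.85 f'_c b) = 304.8/(0.85 × 5.9 × 16.8) = 3.618 in.
M_n = T(d − a/2) = 304.8 × (31 − 1.809) = 8897.4 kip·in.
φM_n = 0.90 × 8897.4 = 8007.7 kip·in.

φM_n ≈ 8010 kip·in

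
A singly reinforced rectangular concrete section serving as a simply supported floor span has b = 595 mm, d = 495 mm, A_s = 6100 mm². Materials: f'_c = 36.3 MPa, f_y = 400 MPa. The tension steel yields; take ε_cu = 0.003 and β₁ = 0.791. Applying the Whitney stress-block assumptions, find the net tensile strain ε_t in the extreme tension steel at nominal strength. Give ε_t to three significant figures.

a = A_s f_y/(0.85 f'_c b) = 132.91 mm.
β₁ = 0.791, so c = a/β₁ = 132.91/0.791 = 168.03 mm.
From the linear strain diagram with ε_cu = 0.003: ε_t = 0.003 (d − c)/c = 0.003 × (495 − 168.03)/168.03 = 0.00584.
Since ε_t ≥ 0.005, the section is tension-controlled.

ε_t ≈ 0.00584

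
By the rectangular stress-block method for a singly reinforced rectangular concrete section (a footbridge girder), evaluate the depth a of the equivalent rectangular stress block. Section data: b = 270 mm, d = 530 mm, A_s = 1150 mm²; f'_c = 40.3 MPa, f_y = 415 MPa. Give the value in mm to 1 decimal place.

a ≈ 51.6 mm

T = A_s f_y = 1150 × 415 = 477250 N = 477.25 kN.
Setting C = 0.85 f'_c a b equal to T: a = 477250/(0.85 × 40.3 × 270) = 51.6 mm.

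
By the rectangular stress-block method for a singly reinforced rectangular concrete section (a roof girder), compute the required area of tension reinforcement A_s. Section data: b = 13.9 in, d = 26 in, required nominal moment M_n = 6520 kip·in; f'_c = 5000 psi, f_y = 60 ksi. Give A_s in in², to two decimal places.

A_s ≈ 4.59 in²

From M_n = 0.85 f'_c a b (d − a/2):
a = d − √(d² − 2M_n/(0.85 f'_c b)) = 26 − √(26² − 2 × 6520/(0.85 × 5 × 13.9)) = 4.663 in.
A_s = 0.85 f'_c a b / f_y = 0.85 × 5 × 4.663 × 13.9 / 60 = 4.591 in².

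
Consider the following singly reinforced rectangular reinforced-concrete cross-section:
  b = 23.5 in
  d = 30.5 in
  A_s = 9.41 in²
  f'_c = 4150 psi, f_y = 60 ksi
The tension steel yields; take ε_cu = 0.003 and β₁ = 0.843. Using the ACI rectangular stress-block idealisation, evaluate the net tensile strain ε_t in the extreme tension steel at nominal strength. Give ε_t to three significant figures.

a = A_s f_y/(0.85 f'_c b) = 6.811 in.
β₁ = 0.843, so c = a/β₁ = 6.811/0.843 = 8.079 in.
From the linear strain diagram with ε_cu = 0.003: ε_t = 0.003 (d − c)/c = 0.003 × (30.5 − 8.079)/8.079 = 0.00833.
Since ε_t ≥ 0.005, the section is tension-controlled.

ε_t ≈ 0.00833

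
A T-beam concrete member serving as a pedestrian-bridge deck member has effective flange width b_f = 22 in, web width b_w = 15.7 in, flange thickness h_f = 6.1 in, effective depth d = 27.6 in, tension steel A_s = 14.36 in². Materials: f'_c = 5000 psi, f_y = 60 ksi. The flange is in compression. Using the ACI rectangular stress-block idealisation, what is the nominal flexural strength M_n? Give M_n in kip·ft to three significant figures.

Tension: T = A_s f_y = 14.36 × 60 = 861.6 kips.
Try a within the flange: a = T/(0.85 f'_c b_f) = 861.6/(0.85 × 5 × 22) = 9.215 in.
a = 9.215 > h_f = 6.1 in: the block extends into the web. Split into flange-overhang and web parts.
C_f = 0.85 f'_c (b_f − b_w) h_f = 0.85 × 5 × (22 − 15.7) × 6.1 = 163.3 kips.
Remaining web compression depth: a_w = (T − C_f)/(0.85 f'_c b_w) = (861.6 − 163.3)/(0.85 × 5 × 15.7) = 10.465 in.
M_n = C_f(d − h_f/2) + (T − C_f)(d − a_w/2) = 163.3 × (27.6 − 3.05) + 698.3 × (27.6 − 5.2325) = 4009.0 + 15619.2 = 19628.2 kip·in.
M_n = 19628.2/12 = 1635.68 kip·ft.

M_n ≈ 1640 kip·ft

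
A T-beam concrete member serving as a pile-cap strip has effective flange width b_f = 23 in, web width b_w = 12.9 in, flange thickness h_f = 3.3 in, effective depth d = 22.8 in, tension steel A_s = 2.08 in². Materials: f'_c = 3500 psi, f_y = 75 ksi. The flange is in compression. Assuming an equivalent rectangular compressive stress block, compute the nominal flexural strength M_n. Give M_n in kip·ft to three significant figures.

M_n ≈ 282 kip·ft

Tension: T = A_s f_y = 2.08 × 75 = 156 kips.
Try a within the flange: a = T/(0.85 f'_c b_f) = 156/(0.85 × 3.5 × 23) = 2.280 in.
Since a = 2.280 ≤ h_f = 3.3 in, the stress block lies entirely in the flange; analyse as a rectangular beam of width b_f.
M_n = T(d − a/2) = 156 × (22.8 − 1.14) = 3379.0 kip·in.
M_n = 3379.0/12 = 281.58 kip·ft.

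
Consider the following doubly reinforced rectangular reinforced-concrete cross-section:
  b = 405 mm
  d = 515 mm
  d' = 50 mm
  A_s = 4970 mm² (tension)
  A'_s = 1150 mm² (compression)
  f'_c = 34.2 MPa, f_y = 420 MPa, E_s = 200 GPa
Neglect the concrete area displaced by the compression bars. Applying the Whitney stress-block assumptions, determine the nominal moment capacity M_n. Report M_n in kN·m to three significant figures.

Assume both tension and compression steel yield.
Net tension couple steel: A_s − A'_s = 3820 mm².
a = (A_s − A'_s) f_y / (0.85 f'_c b) = 1604400/(0.85 × 34.2 × 405) = 136.27 mm.
c = a/β₁ = 136.27/0.806 = 169.07 mm; ε'_s = 0.003(c − d')/c = 0.0021 ≥ f_y/E_s = 0.0021, so compression steel does yield.
M_n = (A_s − A'_s) f_y (d − a/2) + A'_s f_y (d − d') = [1604400 × (515 − 68.135) + 483000 × (515 − 50)] × 10⁻⁶ = 716.95 + 224.60 = 941.55 kN·m.

M_n ≈ 942 kN·m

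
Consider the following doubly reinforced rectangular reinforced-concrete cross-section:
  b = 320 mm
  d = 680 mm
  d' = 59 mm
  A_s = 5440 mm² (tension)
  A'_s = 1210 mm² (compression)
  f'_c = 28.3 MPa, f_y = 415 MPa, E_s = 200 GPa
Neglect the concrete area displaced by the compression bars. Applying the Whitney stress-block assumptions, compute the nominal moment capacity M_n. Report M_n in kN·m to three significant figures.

M_n ≈ 1310 kN·m

Assume both tension and compression steel yield.
Net tension couple steel: A_s − A'_s = 4230 mm².
a = (A_s − A'_s) f_y / (0.85 f'_c b) = 1755450/(0.85 × 28.3 × 320) = 228.05 mm.
c = a/β₁ = 228.05/0.848 = 268.93 mm; ε'_s = 0.003(c − d')/c = 0.0023 ≥ f_y/E_s = 0.0021, so compression steel does yield.
M_n = (A_s − A'_s) f_y (d − a/2) + A'_s f_y (d − d') = [1755450 × (680 − 114.025) + 502150 × (680 − 59)] × 10⁻⁶ = 993.54 + 311.84 = 1305.38 kN·m.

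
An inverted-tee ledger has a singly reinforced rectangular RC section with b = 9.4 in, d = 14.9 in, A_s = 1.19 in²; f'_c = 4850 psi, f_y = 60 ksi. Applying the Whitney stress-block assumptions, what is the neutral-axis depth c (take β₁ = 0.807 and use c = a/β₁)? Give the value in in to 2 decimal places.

c ≈ 2.28 in

T = A_s f_y = 1.19 × 60 = 71.4 kips.
a = T/(0.85 f'_c b) = 71.4/(0.85 × 4.85 × 9.4) = 1.8425 in.
With β₁ = 0.807, c = a/β₁ = 1.8425/0.807 = 2.28 in.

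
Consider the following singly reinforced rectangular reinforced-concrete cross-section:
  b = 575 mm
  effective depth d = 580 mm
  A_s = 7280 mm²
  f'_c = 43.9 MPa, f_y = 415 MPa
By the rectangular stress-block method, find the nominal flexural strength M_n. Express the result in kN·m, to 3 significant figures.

M_n ≈ 1540 kN·m

T = A_s f_y = 7280 × 415 = 3021200 N = 3021.2 kN.
From C = T: a = T/(0.85 f'_c b) = 3021200/(0.85 × 43.9 × 575) = 140.81 mm.
M_n = T(d − a/2) = 3021.2 kN × (580 − 70.405) mm = 1539.59 kN·m.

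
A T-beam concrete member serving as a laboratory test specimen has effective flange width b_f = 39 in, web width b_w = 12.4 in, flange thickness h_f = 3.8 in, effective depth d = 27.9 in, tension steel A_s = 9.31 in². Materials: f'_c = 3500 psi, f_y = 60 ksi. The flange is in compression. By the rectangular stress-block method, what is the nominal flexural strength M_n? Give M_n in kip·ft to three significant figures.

M_n ≈ 1180 kip·ft

Tension: T = A_s f_y = 9.31 × 60 = 558.6 kips.
Try a within the flange: a = T/(0.85 f'_c b_f) = 558.6/(0.85 × 3.5 × 39) = 4.814 in.
a = 4.814 > h_f = 3.8 in: the block extends into the web. Split into flange-overhang and web parts.
C_f = 0.85 f'_c (b_f − b_w) h_f = 0.85 × 3.5 × (39 − 12.4) × 3.8 = 300.7 kips.
Remaining web compression depth: a_w = (T − C_f)/(0.85 f'_c b_w) = (558.6 − 300.7)/(0.85 × 3.5 × 12.4) = 6.991 in.
M_n = C_f(d − h_f/2) + (T − C_f)(d − a_w/2) = 300.7 × (27.9 − 1.9) + 257.9 × (27.9 − 3.4955) = 7818.2 + 6293.9 = 14112.1 kip·in.
M_n = 14112.1/12 = 1176.01 kip·ft.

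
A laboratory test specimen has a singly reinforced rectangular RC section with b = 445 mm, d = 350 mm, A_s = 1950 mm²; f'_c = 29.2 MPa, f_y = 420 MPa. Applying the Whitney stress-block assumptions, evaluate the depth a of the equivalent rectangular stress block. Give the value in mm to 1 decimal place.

a ≈ 74.2 mm

T = A_s f_y = 1950 × 420 = 819000 N = 819 kN.
Setting C = 0.85 f'_c a b equal to T: a = 819000/(0.85 × 29.2 × 445) = 74.2 mm.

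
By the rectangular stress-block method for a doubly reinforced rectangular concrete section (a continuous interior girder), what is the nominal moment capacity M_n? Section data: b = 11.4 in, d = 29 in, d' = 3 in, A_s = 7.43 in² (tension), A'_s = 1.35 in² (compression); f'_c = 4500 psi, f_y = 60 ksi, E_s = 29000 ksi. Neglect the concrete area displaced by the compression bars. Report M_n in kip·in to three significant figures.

M_n ≈ 11200 kip·in

Assume both steels yield.
a = (A_s − A'_s) f_y/(0.85 f'_c b) = (7.43 − 1.35) × 60/(0.85 × 4.5 × 11.4) = 8.366 in.
c = a/β₁ = 8.366/0.825 = 10.141 in; ε'_s = 0.003(c − d')/c = 0.0021 ≥ ε_y = 0.0021, so the compression steel yields.
M_n = (A_s − A'_s) f_y (d − a/2) + A'_s f_y (d − d') = 364.8 × (29 − 4.183) + 81 × (29 − 3) = 9053.2 + 2106.0 = 11159.2 kip·in.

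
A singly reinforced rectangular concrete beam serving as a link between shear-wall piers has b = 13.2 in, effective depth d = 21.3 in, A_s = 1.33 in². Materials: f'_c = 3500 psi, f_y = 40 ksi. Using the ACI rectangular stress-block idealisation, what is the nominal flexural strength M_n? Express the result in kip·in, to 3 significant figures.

M_n ≈ 1100 kip·in

T = A_s f_y = 1.33 × 40 = 53.2 kips.
a = T/(0.85 f'_c b) = 53.2/(0.85 × 3.5 × 13.2) = 1.355 in.
M_n = T(d − a/2) = 53.2 × (21.3 − 0.6775) = 1097.1 kip·in.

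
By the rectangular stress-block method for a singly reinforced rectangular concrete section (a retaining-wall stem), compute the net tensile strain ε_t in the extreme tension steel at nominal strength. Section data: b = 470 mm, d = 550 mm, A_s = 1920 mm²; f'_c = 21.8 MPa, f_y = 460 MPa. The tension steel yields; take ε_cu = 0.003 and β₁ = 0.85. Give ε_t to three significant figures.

ε_t ≈ 0.0108

a = A_s f_y/(0.85 f'_c b) = 101.41 mm.
β₁ = 0.85, so c = a/β₁ = 101.41/0.85 = 119.31 mm.
From the linear strain diagram with ε_cu = 0.003: ε_t = 0.003 (d − c)/c = 0.003 × (550 − 119.31)/119.31 = 0.0108.
Since ε_t ≥ 0.005, the section is tension-controlled.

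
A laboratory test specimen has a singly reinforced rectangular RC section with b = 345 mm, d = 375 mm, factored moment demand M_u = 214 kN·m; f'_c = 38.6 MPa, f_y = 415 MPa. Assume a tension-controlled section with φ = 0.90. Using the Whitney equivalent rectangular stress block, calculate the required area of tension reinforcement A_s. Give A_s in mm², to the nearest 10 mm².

M_n = M_u/φ = 214/0.90 = 237.778 kN·m.
With M_n = 0.85 f'_c a b (d − a/2), solve the quadratic for a:
a = d − √(d² − 2M_n/(0.85 f'_c b)) = 375 − √(375² − 2 × 237.778×10⁶/(0.85 × 38.6 × 345)) = 60.97 mm.
A_s = 0.85 f'_c a b / f_y = 0.85 × 38.6 × 60.97 × 345 / 415 = 1663.0 mm².

A_s ≈ 1660 mm²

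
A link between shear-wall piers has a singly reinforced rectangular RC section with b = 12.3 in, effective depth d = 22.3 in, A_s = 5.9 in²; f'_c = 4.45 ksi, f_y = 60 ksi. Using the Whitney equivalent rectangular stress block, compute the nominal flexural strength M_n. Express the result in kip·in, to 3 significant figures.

T = A_s f_y = 5.9 × 60 = 354 kips.
a = T/(0.85 f'_c b) = 354/(0.85 × 4.45 × 12.3) = 7.609 in.
M_n = T(d − a/2) = 354 × (22.3 − 3.8045) = 6547.4 kip·in.

M_n ≈ 6550 kip·in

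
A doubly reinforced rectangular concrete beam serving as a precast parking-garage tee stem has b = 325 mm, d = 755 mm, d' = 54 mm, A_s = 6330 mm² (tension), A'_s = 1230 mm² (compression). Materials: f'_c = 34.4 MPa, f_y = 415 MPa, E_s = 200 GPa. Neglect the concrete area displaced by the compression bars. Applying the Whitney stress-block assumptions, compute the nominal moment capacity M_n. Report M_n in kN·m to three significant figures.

M_n ≈ 1720 kN·m

Assume both tension and compression steel yield.
Net tension couple steel: A_s − A'_s = 5100 mm².
a = (A_s − A'_s) f_y / (0.85 f'_c b) = 2116500/(0.85 × 34.4 × 325) = 222.72 mm.
c = a/β₁ = 222.72/0.804 = 277.01 mm; ε'_s = 0.003(c − d')/c = 0.0024 ≥ f_y/E_s = 0.0021, so compression steel does yield.
M_n = (A_s − A'_s) f_y (d − a/2) + A'_s f_y (d − d') = [2116500 × (755 − 111.36) + 510450 × (755 − 54)] × 10⁻⁶ = 1362.26 + 357.83 = 1720.09 kN·m.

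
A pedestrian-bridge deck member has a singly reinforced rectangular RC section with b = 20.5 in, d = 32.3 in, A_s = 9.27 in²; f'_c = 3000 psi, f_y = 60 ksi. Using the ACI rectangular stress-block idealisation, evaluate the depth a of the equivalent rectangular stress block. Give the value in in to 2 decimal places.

a ≈ 10.64 in

T = A_s f_y = 9.27 × 60 = 556.2 kips.
a = T/(0.85 f'_c b) = 556.2/(0.85 × 3 × 20.5) = 10.64 in.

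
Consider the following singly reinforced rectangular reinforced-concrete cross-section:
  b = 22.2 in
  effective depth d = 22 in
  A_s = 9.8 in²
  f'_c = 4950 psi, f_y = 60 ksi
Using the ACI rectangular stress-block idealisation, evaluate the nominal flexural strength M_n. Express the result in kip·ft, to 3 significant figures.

T = A_s f_y = 9.8 × 60 = 588 kips.
a = T/(0.85 f'_c b) = 588/(0.85 × 4.95 × 22.2) = 6.295 in.
M_n = T(d − a/2) = 588 × (22 − 3.1475) = 11085.3 kip·in = 11085.3/12 = 923.78 kip·ft.

M_n ≈ 924 kip·ft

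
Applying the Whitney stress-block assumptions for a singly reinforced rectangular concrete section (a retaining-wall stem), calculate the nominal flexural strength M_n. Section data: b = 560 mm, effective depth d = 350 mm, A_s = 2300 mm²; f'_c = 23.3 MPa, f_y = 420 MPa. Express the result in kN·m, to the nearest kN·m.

M_n ≈ 296 kN·m

T = A_s f_y = 2300 × 420 = 966000 N = 966 kN.
From C = T: a = T/(0.85 f'_c b) = 966000/(0.85 × 23.3 × 560) = 87.10 mm.
M_n = T(d − a/2) = 966 kN × (350 − 43.55) mm = 296.03 kN·m.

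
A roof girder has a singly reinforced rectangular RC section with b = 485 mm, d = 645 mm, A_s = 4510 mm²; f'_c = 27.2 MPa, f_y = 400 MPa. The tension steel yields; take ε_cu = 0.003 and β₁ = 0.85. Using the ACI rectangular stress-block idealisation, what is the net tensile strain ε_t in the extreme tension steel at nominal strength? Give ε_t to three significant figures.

a = A_s f_y/(0.85 f'_c b) = 160.88 mm.
β₁ = 0.85, so c = a/β₁ = 160.88/0.85 = 189.27 mm.
From the linear strain diagram with ε_cu = 0.003: ε_t = 0.003 (d − c)/c = 0.003 × (645 − 189.27)/189.27 = 0.00722.
Since ε_t ≥ 0.005, the section is tension-controlled.

ε_t ≈ 0.00722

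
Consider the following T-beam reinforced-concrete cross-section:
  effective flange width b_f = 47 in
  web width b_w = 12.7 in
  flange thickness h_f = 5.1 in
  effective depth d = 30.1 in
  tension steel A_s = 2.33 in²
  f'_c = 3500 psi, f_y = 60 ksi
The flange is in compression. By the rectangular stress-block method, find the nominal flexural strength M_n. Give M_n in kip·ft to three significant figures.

Tension: T = A_s f_y = 2.33 × 60 = 139.8 kips.
Try a within the flange: a = T/(0.85 f'_c b_f) = 139.8/(0.85 × 3.5 × 47) = 1.000 in.
Since a = 1.000 ≤ h_f = 5.1 in, the stress block lies entirely in the flange; analyse as a rectangular beam of width b_f.
M_n = T(d − a/2) = 139.8 × (30.1 − 0.5) = 4138.1 kip·in.
M_n = 4138.1/12 = 344.84 kip·ft.

M_n ≈ 345 kip·ft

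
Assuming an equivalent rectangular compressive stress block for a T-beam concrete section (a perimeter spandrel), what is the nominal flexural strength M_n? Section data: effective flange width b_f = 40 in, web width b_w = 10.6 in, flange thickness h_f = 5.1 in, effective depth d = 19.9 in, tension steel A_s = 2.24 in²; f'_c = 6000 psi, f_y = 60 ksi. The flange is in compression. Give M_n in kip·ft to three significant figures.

M_n ≈ 219 kip·ft

Tension: T = A_s f_y = 2.24 × 60 = 134.4 kips.
Try a within the flange: a = T/(0.85 f'_c b_f) = 134.4/(0.85 × 6 × 40) = 0.659 in.
Since a = 0.659 ≤ h_f = 5.1 in, the stress block lies entirely in the flange; analyse as a rectangular beam of width b_f.
M_n = T(d − a/2) = 134.4 × (19.9 − 0.3295) = 2630.3 kip·in.
M_n = 2630.3/12 = 219.19 kip·ft.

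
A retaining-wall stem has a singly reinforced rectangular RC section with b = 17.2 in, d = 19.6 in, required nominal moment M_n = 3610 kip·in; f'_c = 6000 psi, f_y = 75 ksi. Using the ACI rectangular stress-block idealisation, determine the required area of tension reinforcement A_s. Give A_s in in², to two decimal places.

From M_n = 0.85 f'_c a b (d − a/2):
a = d − √(d² − 2M_n/(0.85 f'_c b)) = 19.6 − √(19.6² − 2 × 3610/(0.85 × 6 × 17.2)) = 2.226 in.
A_s = 0.85 f'_c a b / f_y = 0.85 × 6 × 2.226 × 17.2 / 75 = 2.604 in².

A_s ≈ 2.60 in²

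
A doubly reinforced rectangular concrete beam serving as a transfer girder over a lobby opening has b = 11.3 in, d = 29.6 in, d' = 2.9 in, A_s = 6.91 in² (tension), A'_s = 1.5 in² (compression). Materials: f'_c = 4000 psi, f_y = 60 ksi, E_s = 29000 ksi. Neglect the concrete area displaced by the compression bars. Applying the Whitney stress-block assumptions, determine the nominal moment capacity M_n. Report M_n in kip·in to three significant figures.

Assume both steels yield.
a = (A_s − A'_s) f_y/(0.85 f'_c b) = (6.91 − 1.5) × 60/(0.85 × 4 × 11.3) = 8.449 in.
c = a/β₁ = 8.449/0.85 = 9.940 in; ε'_s = 0.003(c − d')/c = 0.0021 ≥ ε_y = 0.0021, so the compression steel yields.
M_n = (A_s − A'_s) f_y (d − a/2) + A'_s f_y (d − d') = 324.6 × (29.6 − 4.2245) + 90 × (29.6 − 2.9) = 8236.9 + 2403.0 = 10639.9 kip·in.

M_n ≈ 10600 kip·in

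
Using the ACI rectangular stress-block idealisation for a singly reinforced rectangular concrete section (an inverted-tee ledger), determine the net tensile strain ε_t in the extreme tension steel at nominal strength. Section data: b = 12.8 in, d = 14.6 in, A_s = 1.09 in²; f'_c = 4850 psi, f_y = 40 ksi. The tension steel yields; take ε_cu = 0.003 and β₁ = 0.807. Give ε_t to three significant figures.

a = A_s f_y/(0.85 f'_c b) = 0.826 in.
β₁ = 0.807, so c = a/β₁ = 0.826/0.807 = 1.024 in.
From the linear strain diagram with ε_cu = 0.003: ε_t = 0.003 (d − c)/c = 0.003 × (14.6 − 1.024)/1.024 = 0.0398.
Since ε_t ≥ 0.005, the section is tension-controlled.

ε_t ≈ 0.0398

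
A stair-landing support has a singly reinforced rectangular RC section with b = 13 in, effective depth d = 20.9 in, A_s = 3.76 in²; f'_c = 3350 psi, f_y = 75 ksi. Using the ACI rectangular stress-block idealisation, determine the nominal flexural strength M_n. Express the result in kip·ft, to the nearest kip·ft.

T = A_s f_y = 3.76 × 75 = 282 kips.
a = T/(0.85 f'_c b) = 282/(0.85 × 3.35 × 13) = 7.618 in.
M_n = T(d − a/2) = 282 × (20.9 − 3.809) = 4819.7 kip·in = 4819.7/12 = 401.64 kip·ft.

M_n ≈ 402 kip·ft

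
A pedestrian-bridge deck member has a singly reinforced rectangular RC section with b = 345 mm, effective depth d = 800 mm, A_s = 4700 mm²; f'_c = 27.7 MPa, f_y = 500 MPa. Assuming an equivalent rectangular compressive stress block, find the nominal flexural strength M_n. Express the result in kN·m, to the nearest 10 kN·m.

T = A_s f_y = 4700 × 500 = 2350000 N = 2350 kN.
From C = T: a = T/(0.85 f'_c b) = 2350000/(0.85 × 27.7 × 345) = 289.30 mm.
M_n = T(d − a/2) = 2350 kN × (800 − 144.65) mm = 1540.07 kN·m.

M_n ≈ 1540 kN·m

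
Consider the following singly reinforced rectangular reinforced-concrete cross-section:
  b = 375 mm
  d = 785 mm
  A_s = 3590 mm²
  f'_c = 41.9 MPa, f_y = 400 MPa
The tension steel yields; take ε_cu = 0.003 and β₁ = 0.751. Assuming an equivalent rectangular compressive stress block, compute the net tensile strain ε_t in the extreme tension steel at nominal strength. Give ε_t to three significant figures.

a = A_s f_y/(0.85 f'_c b) = 107.52 mm.
β₁ = 0.751, so c = a/β₁ = 107.52/0.751 = 143.17 mm.
From the linear strain diagram with ε_cu = 0.003: ε_t = 0.003 (d − c)/c = 0.003 × (785 − 143.17)/143.17 = 0.0134.
Since ε_t ≥ 0.005, the section is tension-controlled.

ε_t ≈ 0.0134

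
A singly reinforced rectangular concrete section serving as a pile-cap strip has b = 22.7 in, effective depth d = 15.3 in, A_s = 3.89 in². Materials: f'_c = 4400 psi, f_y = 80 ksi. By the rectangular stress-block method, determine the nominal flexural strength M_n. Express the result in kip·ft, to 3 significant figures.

T = A_s f_y = 3.89 × 80 = 311.2 kips.
a = T/(0.85 f'_c b) = 311.2/(0.85 × 4.4 × 22.7) = 3.666 in.
M_n = T(d − a/2) = 311.2 × (15.3 − 1.833) = 4190.9 kip·in = 4190.9/12 = 349.24 kip·ft.

M_n ≈ 349 kip·ft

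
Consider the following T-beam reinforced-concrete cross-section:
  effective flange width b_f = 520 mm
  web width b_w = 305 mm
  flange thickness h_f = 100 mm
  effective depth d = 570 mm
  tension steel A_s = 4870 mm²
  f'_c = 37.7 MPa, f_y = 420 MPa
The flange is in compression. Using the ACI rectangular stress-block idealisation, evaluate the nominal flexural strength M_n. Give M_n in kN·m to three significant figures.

Tension: T = A_s f_y = 4870 × 420 = 2045400 N.
Try a within the flange: a = T/(0.85 f'_c b_f) = 2045400/(0.85 × 37.7 × 520) = 122.75 mm.
a = 122.75 > h_f = 100 mm: the block extends into the web. Split into flange-overhang and web parts.
C_f = 0.85 f'_c (b_f − b_w) h_f = 0.85 × 37.7 × (520 − 305) × 100 = 688968 N.
Remaining web compression depth: a_w = (T − C_f)/(0.85 f'_c b_w) = (2045400 − 688968)/(0.85 × 37.7 × 305) = 138.78 mm.
M_n = C_f(d − h_f/2) + (T − C_f)(d − a_w/2) = 688968 × (570 − 50) + 1356432 × (570 − 69.39) = 358.26 + 679.04 = 1037.30 × 10⁶ N·mm.
M_n = 1037.30 kN·m.

M_n ≈ 1040 kN·m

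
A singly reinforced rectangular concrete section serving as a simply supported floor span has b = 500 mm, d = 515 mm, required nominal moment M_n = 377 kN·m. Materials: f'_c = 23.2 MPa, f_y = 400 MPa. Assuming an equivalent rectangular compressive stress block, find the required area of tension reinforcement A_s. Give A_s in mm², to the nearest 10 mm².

With M_n = 0.85 f'_c a b (d − a/2), solve the quadratic for a:
a = d − √(d² − 2M_n/(0.85 f'_c b)) = 515 − √(515² − 2 × 377×10⁶/(0.85 × 23.2 × 500)) = 80.54 mm.
A_s = 0.85 f'_c a b / f_y = 0.85 × 23.2 × 80.54 × 500 / 400 = 1985.3 mm².

A_s ≈ 1990 mm²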